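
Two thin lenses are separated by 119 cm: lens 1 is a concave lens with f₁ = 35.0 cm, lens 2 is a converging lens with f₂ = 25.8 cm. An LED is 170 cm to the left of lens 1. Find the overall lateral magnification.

f₁ = −35.0 cm (diverging).
Lens 1: 1/d_i1 = 1/(-35.0) − 1/(170) = -0.03445, so d_i1 = -29.02 cm; m₁ = −d_i1/d_o1 = +0.1707.
d_o2 = 119 − (-29.02) = 148.0 cm.
Lens 2: 1/d_i2 = 1/(25.8) − 1/(148.0) = 0.03200, so d_i2 = 31.25 cm; m₂ = −d_i2/d_o2 = -0.2111.
m = m₁·m₂ = (+0.1707)(-0.2111) = -0.0360.

m = -0.0360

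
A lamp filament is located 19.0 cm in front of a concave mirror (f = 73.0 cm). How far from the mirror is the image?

25.7 cm

Mirror equation: 1/v = 1/f − 1/u = 1/(73.00) − 1/(19.0) = 0.01370 − 0.05263 = -0.03893, so v = -25.7 cm.
The image is virtual, upright and enlarged, behind the mirror.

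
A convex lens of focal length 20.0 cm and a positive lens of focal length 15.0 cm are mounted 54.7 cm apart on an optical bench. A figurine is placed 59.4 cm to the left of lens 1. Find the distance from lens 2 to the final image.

Lens 1: 1/d_i1 = 1/f₁ − 1/d_o1 = 1/(20.0) − 1/(59.4) = 0.03316, so d_i1 = 30.15 cm.
The intermediate image is 30.15 cm to the right of lens 1, which is 54.7 − (30.15) = 24.55 cm to the left of lens 2, so d_o2 = +24.55 cm.
Lens 2: 1/d_i2 = 1/f₂ − 1/d_o2 = 1/(15.0) − 1/(24.55) = 0.02593, so d_i2 = 38.6 cm.
The final image is real, 38.6 cm to the right of lens 2 (overall magnification ≈ 0.80).

38.6 cm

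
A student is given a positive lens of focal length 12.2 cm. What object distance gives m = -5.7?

m = −d_i/d_o ⇒ d_i = −m·d_o.
1/f = 1/d_o + 1/d_i = 1/d_o − 1/(m·d_o) = (1 − 1/m)/d_o, so d_o = f(1 − 1/m) = (12.20)(1 − 1/(-5.7)) = 14.3 cm.

14.3 cm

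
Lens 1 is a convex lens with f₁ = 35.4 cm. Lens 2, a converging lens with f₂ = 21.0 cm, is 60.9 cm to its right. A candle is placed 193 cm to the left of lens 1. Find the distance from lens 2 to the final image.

107 cm

Lens 1: 1/d_i1 = 1/f₁ − 1/d_o1 = 1/(35.4) − 1/(193) = 0.02307, so d_i1 = 43.35 cm.
The intermediate image is 43.35 cm to the right of lens 1, which is 60.9 − (43.35) = 17.55 cm to the left of lens 2, so d_o2 = +17.55 cm.
Lens 2: 1/d_i2 = 1/f₂ − 1/d_o2 = 1/(21.0) − 1/(17.55) = -0.009361, so d_i2 = -107 cm.
The final image is virtual, 107 cm to the left of lens 2 (overall magnification ≈ -1.4).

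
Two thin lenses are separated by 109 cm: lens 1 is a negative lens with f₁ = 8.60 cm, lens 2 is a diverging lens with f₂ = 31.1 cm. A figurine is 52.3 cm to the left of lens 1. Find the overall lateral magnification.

m = +0.0298

f₁ = −8.60 cm (diverging).
Lens 1: 1/d_i1 = 1/(-8.60) − 1/(52.3) = -0.1354, so d_i1 = -7.386 cm; m₁ = −d_i1/d_o1 = +0.1412.
d_o2 = 109 − (-7.386) = 116.4 cm.
f₂ = −31.1 cm (diverging).
Lens 2: 1/d_i2 = 1/(-31.1) − 1/(116.4) = -0.04075, so d_i2 = -24.54 cm; m₂ = −d_i2/d_o2 = +0.2108.
m = m₁·m₂ = (+0.1412)(+0.2108) = +0.0298.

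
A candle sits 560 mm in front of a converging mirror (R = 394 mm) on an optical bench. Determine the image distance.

304 mm

f = R/2 = 394/2 = 197.0 mm.
Mirror equation: 1/q = 1/f − 1/p = 1/(197.0) − 1/(560) = 0.005076 − 0.001786 = 0.003290, so q = 304 mm.
The image is real, inverted and reduced, in front of the mirror.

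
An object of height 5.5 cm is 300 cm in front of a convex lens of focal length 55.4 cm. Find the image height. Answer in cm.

1/d_i = 1/f − 1/d_o = 1/(55.40) − 1/(300) = 0.01472, so d_i = 67.95 cm.
m = −d_i/d_o = -0.2265.
|h_i| = |m|·h_o = 0.2265 × 5.5 = 1.25 cm. The image is real, inverted and reduced, on the far side of the lens.

1.25 cm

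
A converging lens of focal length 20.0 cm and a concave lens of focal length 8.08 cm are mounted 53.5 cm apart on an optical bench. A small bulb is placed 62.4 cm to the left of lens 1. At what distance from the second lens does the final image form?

Lens 1: 1/d_i1 = 1/f₁ − 1/d_o1 = 1/(20.0) − 1/(62.4) = 0.03397, so d_i1 = 29.43 cm.
The intermediate image is 29.43 cm to the right of lens 1, which is 53.5 − (29.43) = 24.07 cm to the left of lens 2, so d_o2 = +24.07 cm.
Lens 2 is diverging, so f₂ = −8.08 cm.
Lens 2: 1/d_i2 = 1/f₂ − 1/d_o2 = 1/(-8.08) − 1/(24.07) = -0.1653, so d_i2 = -6.05 cm.
The final image is virtual, 6.05 cm to the left of lens 2 (overall magnification ≈ -0.12).

6.05 cm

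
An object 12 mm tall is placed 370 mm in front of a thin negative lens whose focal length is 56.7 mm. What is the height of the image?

1.59 mm

For a negative lens, f = -56.7 mm.
1/d_i = 1/f − 1/d_o = 1/(-56.70) − 1/(370) = -0.02034, so d_i = -49.17 mm.
m = −d_i/d_o = +0.1329.
|h_i| = |m|·h_o = 0.1329 × 12 = 1.59 mm. The image is virtual, upright and reduced, on the same side as the object.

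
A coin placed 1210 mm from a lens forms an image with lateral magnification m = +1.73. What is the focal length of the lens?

m = −d_i/d_o ⇒ d_i = −m·d_o = −(+1.73)·(1210) = -2093 mm.
1/f = 1/d_o + 1/d_i = 1/(1210) + 1/(-2093) = 0.0003487, so f = 2870 mm.
Since f is positive, the lens is converging.

f = 2870 mm (converging)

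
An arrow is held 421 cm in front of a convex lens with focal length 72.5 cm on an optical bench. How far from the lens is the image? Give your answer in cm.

87.6 cm

Thin-lens equation: 1/v = 1/f − 1/u = 1/(72.50) − 1/(421) = 0.01379 − 0.002375 = 0.01142, so v = 87.6 cm.
The image is real, inverted and reduced, on the far side of the lens.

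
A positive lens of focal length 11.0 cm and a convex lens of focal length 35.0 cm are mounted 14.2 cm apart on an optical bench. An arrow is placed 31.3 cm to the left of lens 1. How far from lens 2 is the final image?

2.56 cm

Lens 1: 1/d_i1 = 1/f₁ − 1/d_o1 = 1/(11.0) − 1/(31.3) = 0.05896, so d_i1 = 16.96 cm.
The intermediate image is 16.96 cm to the right of lens 1, which lies 2.760 cm to the right of lens 2 — a virtual object — so d_o2 = −2.760 cm.
Lens 2: 1/d_i2 = 1/f₂ − 1/d_o2 = 1/(35.0) − 1/(-2.760) = 0.3909, so d_i2 = 2.56 cm.
The final image is real, 2.56 cm to the right of lens 2 (overall magnification ≈ -0.50).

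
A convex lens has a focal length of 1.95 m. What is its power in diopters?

P = +0.513 D

P = 1/f = 1/(1.95 m) = +0.513 D.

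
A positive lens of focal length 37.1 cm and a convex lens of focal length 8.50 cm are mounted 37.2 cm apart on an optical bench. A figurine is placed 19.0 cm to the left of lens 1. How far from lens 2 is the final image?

Lens 1: 1/d_i1 = 1/f₁ − 1/d_o1 = 1/(37.1) − 1/(19.0) = -0.02568, so d_i1 = -38.94 cm.
The intermediate image is 38.94 cm to the left of lens 1 (virtual), which is 37.2 − (-38.94) = 76.14 cm to the left of lens 2, so d_o2 = +76.14 cm.
Lens 2: 1/d_i2 = 1/f₂ − 1/d_o2 = 1/(8.50) − 1/(76.14) = 0.1045, so d_i2 = 9.57 cm.
The final image is real, 9.57 cm to the right of lens 2 (overall magnification ≈ -0.26).

9.57 cm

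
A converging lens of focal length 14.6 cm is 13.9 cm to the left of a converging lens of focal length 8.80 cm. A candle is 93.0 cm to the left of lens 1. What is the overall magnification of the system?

m = -0.134

Lens 1: 1/d_i1 = 1/(14.6) − 1/(93.0) = 0.05774, so d_i1 = 17.32 cm; m₁ = −d_i1/d_o1 = -0.1862.
d_o2 = 13.9 − (17.32) = -3.420 cm (virtual object).
Lens 2: 1/d_i2 = 1/(8.80) − 1/(-3.420) = 0.4060, so d_i2 = 2.463 cm; m₂ = −d_i2/d_o2 = +0.7201.
m = m₁·m₂ = (-0.1862)(+0.7201) = -0.134.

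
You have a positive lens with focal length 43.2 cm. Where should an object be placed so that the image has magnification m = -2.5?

60.5 cm

m = −d_i/d_o ⇒ d_i = −m·d_o.
1/f = 1/d_o + 1/d_i = 1/d_o − 1/(m·d_o) = (1 − 1/m)/d_o, so d_o = f(1 − 1/m) = (43.20)(1 − 1/(-2.5)) = 60.5 cm.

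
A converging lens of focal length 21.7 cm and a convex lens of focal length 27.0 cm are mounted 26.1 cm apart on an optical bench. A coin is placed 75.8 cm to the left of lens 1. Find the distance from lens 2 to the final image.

Lens 1: 1/d_i1 = 1/f₁ − 1/d_o1 = 1/(21.7) − 1/(75.8) = 0.03289, so d_i1 = 30.40 cm.
The intermediate image is 30.40 cm to the right of lens 1, which lies 4.300 cm to the right of lens 2 — a virtual object — so d_o2 = −4.300 cm.
Lens 2: 1/d_i2 = 1/f₂ − 1/d_o2 = 1/(27.0) − 1/(-4.300) = 0.2696, so d_i2 = 3.71 cm.
The final image is real, 3.71 cm to the right of lens 2 (overall magnification ≈ -0.35).

3.71 cm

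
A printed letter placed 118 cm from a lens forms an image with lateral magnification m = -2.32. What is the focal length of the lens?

f = 82.5 cm (converging)

m = −d_i/d_o ⇒ d_i = −m·d_o = −(-2.32)·(118) = 273.8 cm.
1/f = 1/d_o + 1/d_i = 1/(118) + 1/(273.8) = 0.01213, so f = 82.5 cm.
Since f is positive, the lens is converging.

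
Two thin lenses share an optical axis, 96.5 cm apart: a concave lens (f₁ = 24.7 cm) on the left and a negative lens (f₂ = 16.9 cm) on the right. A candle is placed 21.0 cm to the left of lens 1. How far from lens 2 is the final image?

Lens 1 is diverging, so f₁ = −24.7 cm.
Lens 1: 1/d_i1 = 1/f₁ − 1/d_o1 = 1/(-24.7) − 1/(21.0) = -0.08810, so d_i1 = -11.35 cm.
The intermediate image is 11.35 cm to the left of lens 1 (virtual), which is 96.5 − (-11.35) = 107.8 cm to the left of lens 2, so d_o2 = +107.8 cm.
Lens 2 is diverging, so f₂ = −16.9 cm.
Lens 2: 1/d_i2 = 1/f₂ − 1/d_o2 = 1/(-16.9) − 1/(107.8) = -0.06845, so d_i2 = -14.6 cm.
The final image is virtual, 14.6 cm to the left of lens 2 (overall magnification ≈ 0.073).

14.6 cm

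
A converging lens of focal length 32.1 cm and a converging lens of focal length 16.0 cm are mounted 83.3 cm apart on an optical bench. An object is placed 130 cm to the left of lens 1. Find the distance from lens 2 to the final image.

Lens 1: 1/d_i1 = 1/f₁ − 1/d_o1 = 1/(32.1) − 1/(130) = 0.02346, so d_i1 = 42.63 cm.
The intermediate image is 42.63 cm to the right of lens 1, which is 83.3 − (42.63) = 40.67 cm to the left of lens 2, so d_o2 = +40.67 cm.
Lens 2: 1/d_i2 = 1/f₂ − 1/d_o2 = 1/(16.0) − 1/(40.67) = 0.03791, so d_i2 = 26.4 cm.
The final image is real, 26.4 cm to the right of lens 2 (overall magnification ≈ 0.21).

26.4 cm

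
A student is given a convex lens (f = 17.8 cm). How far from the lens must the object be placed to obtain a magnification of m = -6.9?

20.4 cm

m = −d_i/d_o ⇒ d_i = −m·d_o.
1/f = 1/d_o + 1/d_i = 1/d_o − 1/(m·d_o) = (1 − 1/m)/d_o, so d_o = f(1 − 1/m) = (17.80)(1 − 1/(-6.9)) = 20.4 cm.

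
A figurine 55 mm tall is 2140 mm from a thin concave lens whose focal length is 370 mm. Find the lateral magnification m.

For a concave lens, f = -370 mm.
1/d_i = 1/f − 1/d_o = 1/(-370.0) − 1/(2140) = -0.003170, so d_i = -315.5 mm.
m = −d_i/d_o = −(-315.5)/(2140) = +0.147.
The image is virtual, upright and reduced, on the same side as the object.

m = +0.147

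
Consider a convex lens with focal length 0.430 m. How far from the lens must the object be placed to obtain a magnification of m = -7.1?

m = −d_i/d_o ⇒ d_i = −m·d_o.
1/f = 1/d_o + 1/d_i = 1/d_o − 1/(m·d_o) = (1 − 1/m)/d_o, so d_o = f(1 − 1/m) = (0.4300)(1 − 1/(-7.1)) = 0.491 m.

0.491 m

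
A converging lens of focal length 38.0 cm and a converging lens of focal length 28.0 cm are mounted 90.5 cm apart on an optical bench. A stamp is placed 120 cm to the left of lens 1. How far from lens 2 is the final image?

142 cm

Lens 1: 1/d_i1 = 1/f₁ − 1/d_o1 = 1/(38.0) − 1/(120) = 0.01798, so d_i1 = 55.61 cm.
The intermediate image is 55.61 cm to the right of lens 1, which is 90.5 − (55.61) = 34.89 cm to the left of lens 2, so d_o2 = +34.89 cm.
Lens 2: 1/d_i2 = 1/f₂ − 1/d_o2 = 1/(28.0) − 1/(34.89) = 0.007053, so d_i2 = 142 cm.
The final image is real, 142 cm to the right of lens 2 (overall magnification ≈ 1.9).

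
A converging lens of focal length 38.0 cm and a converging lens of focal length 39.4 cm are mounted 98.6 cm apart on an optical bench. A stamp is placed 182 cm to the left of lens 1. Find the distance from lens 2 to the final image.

178 cm

Lens 1: 1/d_i1 = 1/f₁ − 1/d_o1 = 1/(38.0) − 1/(182) = 0.02082, so d_i1 = 48.03 cm.
The intermediate image is 48.03 cm to the right of lens 1, which is 98.6 − (48.03) = 50.57 cm to the left of lens 2, so d_o2 = +50.57 cm.
Lens 2: 1/d_i2 = 1/f₂ − 1/d_o2 = 1/(39.4) − 1/(50.57) = 0.005606, so d_i2 = 178 cm.
The final image is real, 178 cm to the right of lens 2 (overall magnification ≈ 0.93).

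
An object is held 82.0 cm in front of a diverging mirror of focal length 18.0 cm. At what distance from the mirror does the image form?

14.8 cm

For a diverging mirror, f = -18.0 cm.
Mirror equation: 1/v = 1/f − 1/u = 1/(-18.00) − 1/(82.0) = -0.05556 − 0.01220 = -0.06775, so v = -14.8 cm.
The image is virtual, upright and reduced, behind the mirror.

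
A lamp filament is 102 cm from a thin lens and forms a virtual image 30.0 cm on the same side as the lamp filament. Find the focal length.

f = -42.5 cm (diverging)

Virtual image ⇒ d_i = −30.0 cm.
1/f = 1/d_o + 1/d_i = 1/(102) + 1/(-30.0) = -0.02353, so f = -42.5 cm.
Since f is negative, the thin lens is diverging.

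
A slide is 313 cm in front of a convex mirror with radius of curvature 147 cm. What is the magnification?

m = +0.190

f = R/2 = 147/2 = 73.50 cm; for a convex mirror, f = -73.50 cm.
1/d_i = 1/f − 1/d_o = 1/(-73.50) − 1/(313) = -0.01680, so d_i = -59.52 cm.
m = −d_i/d_o = −(-59.52)/(313) = +0.190.
The image is virtual, upright and reduced, behind the mirror.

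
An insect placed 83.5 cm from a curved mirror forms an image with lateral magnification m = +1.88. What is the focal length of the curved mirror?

m = −d_i/d_o ⇒ d_i = −m·d_o = −(+1.88)·(83.5) = -157.0 cm.
1/f = 1/d_o + 1/d_i = 1/(83.5) + 1/(-157.0) = 0.005607, so f = 178 cm.
Since f is positive, the curved mirror is concave.

f = 178 cm (concave)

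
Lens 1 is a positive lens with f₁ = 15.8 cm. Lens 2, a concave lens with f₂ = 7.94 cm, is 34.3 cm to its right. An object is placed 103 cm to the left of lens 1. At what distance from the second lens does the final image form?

Lens 1: 1/d_i1 = 1/f₁ − 1/d_o1 = 1/(15.8) − 1/(103) = 0.05358, so d_i1 = 18.66 cm.
The intermediate image is 18.66 cm to the right of lens 1, which is 34.3 − (18.66) = 15.64 cm to the left of lens 2, so d_o2 = +15.64 cm.
Lens 2 is diverging, so f₂ = −7.94 cm.
Lens 2: 1/d_i2 = 1/f₂ − 1/d_o2 = 1/(-7.94) − 1/(15.64) = -0.1899, so d_i2 = -5.27 cm.
The final image is virtual, 5.27 cm to the left of lens 2 (overall magnification ≈ -0.061).

5.27 cm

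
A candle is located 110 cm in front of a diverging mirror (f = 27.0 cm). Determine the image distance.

For a diverging mirror, f = -27.0 cm.
Mirror equation: 1/q = 1/f − 1/p = 1/(-27.00) − 1/(110) = -0.03704 − 0.009091 = -0.04613, so q = -21.7 cm.
The image is virtual, upright and reduced, behind the mirror.

21.7 cm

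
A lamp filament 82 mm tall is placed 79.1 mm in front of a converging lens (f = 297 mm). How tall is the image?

112 mm

1/d_i = 1/f − 1/d_o = 1/(297.0) − 1/(79.1) = -0.009275, so d_i = -107.8 mm.
m = −d_i/d_o = +1.363.
|h_i| = |m|·h_o = 1.363 × 82 = 112 mm. The image is virtual, upright and enlarged, on the same side as the object.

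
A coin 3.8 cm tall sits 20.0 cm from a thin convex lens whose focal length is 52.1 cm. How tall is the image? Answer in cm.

1/d_i = 1/f − 1/d_o = 1/(52.10) − 1/(20.0) = -0.03081, so d_i = -32.46 cm.
m = −d_i/d_o = +1.623.
|h_i| = |m|·h_o = 1.623 × 3.8 = 6.17 cm. The image is virtual, upright and enlarged, on the same side as the object.

6.17 cm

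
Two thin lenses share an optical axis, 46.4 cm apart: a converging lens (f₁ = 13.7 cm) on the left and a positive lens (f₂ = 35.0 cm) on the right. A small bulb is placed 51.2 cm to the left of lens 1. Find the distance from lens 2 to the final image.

Lens 1: 1/d_i1 = 1/f₁ − 1/d_o1 = 1/(13.7) − 1/(51.2) = 0.05346, so d_i1 = 18.71 cm.
The intermediate image is 18.71 cm to the right of lens 1, which is 46.4 − (18.71) = 27.69 cm to the left of lens 2, so d_o2 = +27.69 cm.
Lens 2: 1/d_i2 = 1/f₂ − 1/d_o2 = 1/(35.0) − 1/(27.69) = -0.007543, so d_i2 = -133 cm.
The final image is virtual, 133 cm to the left of lens 2 (overall magnification ≈ -1.8).

133 cm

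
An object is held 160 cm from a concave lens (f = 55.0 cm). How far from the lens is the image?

For a concave lens, f = -55.0 cm.
Thin-lens equation: 1/d_i = 1/f − 1/d_o = 1/(-55.00) − 1/(160) = -0.01818 − 0.006250 = -0.02443, so d_i = -40.9 cm.
The image is virtual, upright and reduced, on the same side as the object.

40.9 cm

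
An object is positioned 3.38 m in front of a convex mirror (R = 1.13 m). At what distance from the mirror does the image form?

f = R/2 = 1.13/2 = 0.5650 m; for a convex mirror, f = -0.5650 m.
Mirror equation: 1/s_i = 1/f − 1/s_o = 1/(-0.5650) − 1/(3.38) = -1.770 − 0.2959 = -2.066, so s_i = -0.484 m.
The image is virtual, upright and reduced, behind the mirror.

0.484 m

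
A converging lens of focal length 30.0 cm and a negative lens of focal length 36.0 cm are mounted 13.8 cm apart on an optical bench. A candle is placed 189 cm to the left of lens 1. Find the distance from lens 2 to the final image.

55.7 cm

Lens 1: 1/d_i1 = 1/f₁ − 1/d_o1 = 1/(30.0) − 1/(189) = 0.02804, so d_i1 = 35.66 cm.
The intermediate image is 35.66 cm to the right of lens 1, which lies 21.86 cm to the right of lens 2 — a virtual object — so d_o2 = −21.86 cm.
Lens 2 is diverging, so f₂ = −36.0 cm.
Lens 2: 1/d_i2 = 1/f₂ − 1/d_o2 = 1/(-36.0) − 1/(-21.86) = 0.01797, so d_i2 = 55.7 cm.
The final image is real, 55.7 cm to the right of lens 2 (overall magnification ≈ -0.48).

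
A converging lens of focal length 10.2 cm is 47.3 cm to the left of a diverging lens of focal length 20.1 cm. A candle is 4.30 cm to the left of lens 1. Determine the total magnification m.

m = +0.464

Lens 1: 1/d_i1 = 1/(10.2) − 1/(4.30) = -0.1345, so d_i1 = -7.434 cm; m₁ = −d_i1/d_o1 = +1.729.
d_o2 = 47.3 − (-7.434) = 54.73 cm.
f₂ = −20.1 cm (diverging).
Lens 2: 1/d_i2 = 1/(-20.1) − 1/(54.73) = -0.06802, so d_i2 = -14.70 cm; m₂ = −d_i2/d_o2 = +0.2686.
m = m₁·m₂ = (+1.729)(+0.2686) = +0.464.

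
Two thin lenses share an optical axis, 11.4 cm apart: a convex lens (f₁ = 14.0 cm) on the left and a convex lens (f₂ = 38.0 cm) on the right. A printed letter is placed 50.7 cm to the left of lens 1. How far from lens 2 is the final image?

6.57 cm

Lens 1: 1/d_i1 = 1/f₁ − 1/d_o1 = 1/(14.0) − 1/(50.7) = 0.05170, so d_i1 = 19.34 cm.
The intermediate image is 19.34 cm to the right of lens 1, which lies 7.940 cm to the right of lens 2 — a virtual object — so d_o2 = −7.940 cm.
Lens 2: 1/d_i2 = 1/f₂ − 1/d_o2 = 1/(38.0) − 1/(-7.940) = 0.1523, so d_i2 = 6.57 cm.
The final image is real, 6.57 cm to the right of lens 2 (overall magnification ≈ -0.32).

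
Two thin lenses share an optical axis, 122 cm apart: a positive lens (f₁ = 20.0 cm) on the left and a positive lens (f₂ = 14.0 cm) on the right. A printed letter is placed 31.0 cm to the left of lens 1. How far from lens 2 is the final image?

Lens 1: 1/d_i1 = 1/f₁ − 1/d_o1 = 1/(20.0) − 1/(31.0) = 0.01774, so d_i1 = 56.36 cm.
The intermediate image is 56.36 cm to the right of lens 1, which is 122 − (56.36) = 65.64 cm to the left of lens 2, so d_o2 = +65.64 cm.
Lens 2: 1/d_i2 = 1/f₂ − 1/d_o2 = 1/(14.0) − 1/(65.64) = 0.05619, so d_i2 = 17.8 cm.
The final image is real, 17.8 cm to the right of lens 2 (overall magnification ≈ 0.49).

17.8 cm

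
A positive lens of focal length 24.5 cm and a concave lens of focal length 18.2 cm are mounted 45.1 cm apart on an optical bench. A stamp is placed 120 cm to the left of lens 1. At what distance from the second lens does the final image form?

8.01 cm

Lens 1: 1/d_i1 = 1/f₁ − 1/d_o1 = 1/(24.5) − 1/(120) = 0.03248, so d_i1 = 30.79 cm.
The intermediate image is 30.79 cm to the right of lens 1, which is 45.1 − (30.79) = 14.31 cm to the left of lens 2, so d_o2 = +14.31 cm.
Lens 2 is diverging, so f₂ = −18.2 cm.
Lens 2: 1/d_i2 = 1/f₂ − 1/d_o2 = 1/(-18.2) − 1/(14.31) = -0.1248, so d_i2 = -8.01 cm.
The final image is virtual, 8.01 cm to the left of lens 2 (overall magnification ≈ -0.14).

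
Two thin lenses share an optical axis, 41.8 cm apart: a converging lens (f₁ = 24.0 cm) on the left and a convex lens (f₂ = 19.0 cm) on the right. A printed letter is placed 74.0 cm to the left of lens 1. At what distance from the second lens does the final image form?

9.38 cm

Lens 1: 1/d_i1 = 1/f₁ − 1/d_o1 = 1/(24.0) − 1/(74.0) = 0.02815, so d_i1 = 35.52 cm.
The intermediate image is 35.52 cm to the right of lens 1, which is 41.8 − (35.52) = 6.280 cm to the left of lens 2, so d_o2 = +6.280 cm.
Lens 2: 1/d_i2 = 1/f₂ − 1/d_o2 = 1/(19.0) − 1/(6.280) = -0.1066, so d_i2 = -9.38 cm.
The final image is virtual, 9.38 cm to the left of lens 2 (overall magnification ≈ -0.72).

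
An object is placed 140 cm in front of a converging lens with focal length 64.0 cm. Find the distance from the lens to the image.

Lens equation: 1/s_i = 1/f − 1/s_o = 1/(64.00) − 1/(140) = 0.01562 − 0.007143 = 0.008482, so s_i = 118 cm.
The image is real, inverted and reduced, on the far side of the lens.

118 cm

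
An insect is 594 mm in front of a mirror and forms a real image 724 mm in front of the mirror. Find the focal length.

f = 326 mm (concave)

Real image ⇒ d_i = +724 mm.
1/f = 1/d_o + 1/d_i = 1/(594) + 1/(724) = 0.003065, so f = 326 mm.
Since f is positive, the mirror is concave.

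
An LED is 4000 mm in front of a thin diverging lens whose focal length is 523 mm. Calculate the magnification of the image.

m = +0.116

For a diverging lens, f = -523 mm.
1/d_i = 1/f − 1/d_o = 1/(-523.0) − 1/(4000) = -0.002162, so d_i = -462.5 mm.
m = −d_i/d_o = −(-462.5)/(4000) = +0.116.
The image is virtual, upright and reduced, on the same side as the object.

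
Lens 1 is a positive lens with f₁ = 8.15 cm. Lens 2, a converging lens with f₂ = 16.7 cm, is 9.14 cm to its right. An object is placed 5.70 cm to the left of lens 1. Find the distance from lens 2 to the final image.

41.2 cm

Lens 1: 1/d_i1 = 1/f₁ − 1/d_o1 = 1/(8.15) − 1/(5.70) = -0.05274, so d_i1 = -18.96 cm.
The intermediate image is 18.96 cm to the left of lens 1 (virtual), which is 9.14 − (-18.96) = 28.10 cm to the left of lens 2, so d_o2 = +28.10 cm.
Lens 2: 1/d_i2 = 1/f₂ − 1/d_o2 = 1/(16.7) − 1/(28.10) = 0.02429, so d_i2 = 41.2 cm.
The final image is real, 41.2 cm to the right of lens 2 (overall magnification ≈ -4.9).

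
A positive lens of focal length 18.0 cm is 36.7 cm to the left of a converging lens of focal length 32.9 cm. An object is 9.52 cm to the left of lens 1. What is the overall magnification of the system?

m = -2.91

Lens 1: 1/d_i1 = 1/(18.0) − 1/(9.52) = -0.04949, so d_i1 = -20.21 cm; m₁ = −d_i1/d_o1 = +2.123.
d_o2 = 36.7 − (-20.21) = 56.91 cm.
Lens 2: 1/d_i2 = 1/(32.9) − 1/(56.91) = 0.01282, so d_i2 = 77.98 cm; m₂ = −d_i2/d_o2 = -1.370.
m = m₁·m₂ = (+2.123)(-1.370) = -2.91.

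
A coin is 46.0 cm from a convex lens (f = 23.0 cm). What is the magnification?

m = -1.00

1/d_i = 1/f − 1/d_o = 1/(23.00) − 1/(46.0) = 0.02174, so d_i = 46.00 cm.
m = −d_i/d_o = −(46.00)/(46.0) = -1.00.
The image is real, inverted and same size, on the far side of the lens.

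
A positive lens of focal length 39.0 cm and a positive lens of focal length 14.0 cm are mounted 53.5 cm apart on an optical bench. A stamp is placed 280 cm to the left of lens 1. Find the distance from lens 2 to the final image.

Lens 1: 1/d_i1 = 1/f₁ − 1/d_o1 = 1/(39.0) − 1/(280) = 0.02207, so d_i1 = 45.31 cm.
The intermediate image is 45.31 cm to the right of lens 1, which is 53.5 − (45.31) = 8.190 cm to the left of lens 2, so d_o2 = +8.190 cm.
Lens 2: 1/d_i2 = 1/f₂ − 1/d_o2 = 1/(14.0) − 1/(8.190) = -0.05067, so d_i2 = -19.7 cm.
The final image is virtual, 19.7 cm to the left of lens 2 (overall magnification ≈ -0.39).

19.7 cm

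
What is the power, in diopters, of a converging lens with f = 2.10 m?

P = 1/f = 1/(2.10 m) = +0.476 D.

P = +0.476 D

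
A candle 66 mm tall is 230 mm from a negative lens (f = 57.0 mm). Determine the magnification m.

For a negative lens, f = -57.0 mm.
1/d_i = 1/f − 1/d_o = 1/(-57.00) − 1/(230) = -0.02189, so d_i = -45.68 mm.
m = −d_i/d_o = −(-45.68)/(230) = +0.199.
The image is virtual, upright and reduced, on the same side as the object.

m = +0.199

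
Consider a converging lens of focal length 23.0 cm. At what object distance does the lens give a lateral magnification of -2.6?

31.8 cm

m = −d_i/d_o ⇒ d_i = −m·d_o.
1/f = 1/d_o + 1/d_i = 1/d_o − 1/(m·d_o) = (1 − 1/m)/d_o, so d_o = f(1 − 1/m) = (23.00)(1 − 1/(-2.6)) = 31.8 cm.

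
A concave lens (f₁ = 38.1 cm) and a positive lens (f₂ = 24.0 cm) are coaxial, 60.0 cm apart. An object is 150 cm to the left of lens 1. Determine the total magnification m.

m = -0.0732

f₁ = −38.1 cm (diverging).
Lens 1: 1/d_i1 = 1/(-38.1) − 1/(150) = -0.03291, so d_i1 = -30.38 cm; m₁ = −d_i1/d_o1 = +0.2025.
d_o2 = 60.0 − (-30.38) = 90.38 cm.
Lens 2: 1/d_i2 = 1/(24.0) − 1/(90.38) = 0.03060, so d_i2 = 32.68 cm; m₂ = −d_i2/d_o2 = -0.3616.
m = m₁·m₂ = (+0.2025)(-0.3616) = -0.0732.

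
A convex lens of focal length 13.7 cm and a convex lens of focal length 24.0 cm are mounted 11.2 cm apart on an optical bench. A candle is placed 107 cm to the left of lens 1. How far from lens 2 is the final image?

3.80 cm

Lens 1: 1/d_i1 = 1/f₁ − 1/d_o1 = 1/(13.7) − 1/(107) = 0.06365, so d_i1 = 15.71 cm.
The intermediate image is 15.71 cm to the right of lens 1, which lies 4.510 cm to the right of lens 2 — a virtual object — so d_o2 = −4.510 cm.
Lens 2: 1/d_i2 = 1/f₂ − 1/d_o2 = 1/(24.0) − 1/(-4.510) = 0.2634, so d_i2 = 3.80 cm.
The final image is real, 3.80 cm to the right of lens 2 (overall magnification ≈ -0.12).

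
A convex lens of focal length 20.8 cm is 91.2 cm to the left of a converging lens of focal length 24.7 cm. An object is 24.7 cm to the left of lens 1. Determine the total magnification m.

Lens 1: 1/d_i1 = 1/(20.8) − 1/(24.7) = 0.007591, so d_i1 = 131.7 cm; m₁ = −d_i1/d_o1 = -5.332.
d_o2 = 91.2 − (131.7) = -40.50 cm (virtual object).
Lens 2: 1/d_i2 = 1/(24.7) − 1/(-40.50) = 0.06518, so d_i2 = 15.34 cm; m₂ = −d_i2/d_o2 = +0.3788.
m = m₁·m₂ = (-5.332)(+0.3788) = -2.02.

m = -2.02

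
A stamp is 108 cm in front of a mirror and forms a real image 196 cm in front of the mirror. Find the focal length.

f = 69.6 cm (concave)

Real image ⇒ d_i = +196 cm.
1/f = 1/d_o + 1/d_i = 1/(108) + 1/(196) = 0.01436, so f = 69.6 cm.
Since f is positive, the mirror is concave.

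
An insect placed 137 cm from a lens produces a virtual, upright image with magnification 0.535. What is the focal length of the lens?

m = −d_i/d_o ⇒ d_i = −m·d_o = −(+0.535)·(137) = -73.30 cm.
1/f = 1/d_o + 1/d_i = 1/(137) + 1/(-73.30) = -0.006343, so f = -158 cm.
Since f is negative, the lens is diverging.

f = -158 cm (diverging)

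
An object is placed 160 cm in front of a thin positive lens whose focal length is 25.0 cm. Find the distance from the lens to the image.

Lens equation: 1/s_i = 1/f − 1/s_o = 1/(25.00) − 1/(160) = 0.04000 − 0.006250 = 0.03375, so s_i = 29.6 cm.
The image is real, inverted and reduced, on the far side of the lens.

29.6 cm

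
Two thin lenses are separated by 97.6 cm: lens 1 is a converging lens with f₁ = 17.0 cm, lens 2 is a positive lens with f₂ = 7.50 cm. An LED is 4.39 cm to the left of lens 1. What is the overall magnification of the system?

Lens 1: 1/d_i1 = 1/(17.0) − 1/(4.39) = -0.1690, so d_i1 = -5.918 cm; m₁ = −d_i1/d_o1 = +1.348.
d_o2 = 97.6 − (-5.918) = 103.5 cm.
Lens 2: 1/d_i2 = 1/(7.50) − 1/(103.5) = 0.1237, so d_i2 = 8.086 cm; m₂ = −d_i2/d_o2 = -0.07812.
m = m₁·m₂ = (+1.348)(-0.07812) = -0.105.

m = -0.105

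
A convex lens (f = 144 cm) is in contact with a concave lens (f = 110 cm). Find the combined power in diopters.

P = -0.215 D

P₁ = 1/f₁ = 1/(1.44 m) = +0.6944 D; P₂ = 1/f₂ = 1/(-1.10 m) = -0.9091 D.
For thin lenses in contact, P = P₁ + P₂ = (+0.6944) + (-0.9091) = -0.215 D.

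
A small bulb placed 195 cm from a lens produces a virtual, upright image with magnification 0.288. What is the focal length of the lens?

f = -78.9 cm (diverging)

m = −d_i/d_o ⇒ d_i = −m·d_o = −(+0.288)·(195) = -56.16 cm.
1/f = 1/d_o + 1/d_i = 1/(195) + 1/(-56.16) = -0.01268, so f = -78.9 cm.
Since f is negative, the lens is diverging.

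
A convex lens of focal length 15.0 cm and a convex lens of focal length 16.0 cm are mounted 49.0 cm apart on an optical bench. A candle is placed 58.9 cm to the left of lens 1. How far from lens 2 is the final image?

Lens 1: 1/d_i1 = 1/f₁ − 1/d_o1 = 1/(15.0) − 1/(58.9) = 0.04969, so d_i1 = 20.13 cm.
The intermediate image is 20.13 cm to the right of lens 1, which is 49.0 − (20.13) = 28.87 cm to the left of lens 2, so d_o2 = +28.87 cm.
Lens 2: 1/d_i2 = 1/f₂ − 1/d_o2 = 1/(16.0) − 1/(28.87) = 0.02786, so d_i2 = 35.9 cm.
The final image is real, 35.9 cm to the right of lens 2 (overall magnification ≈ 0.42).

35.9 cm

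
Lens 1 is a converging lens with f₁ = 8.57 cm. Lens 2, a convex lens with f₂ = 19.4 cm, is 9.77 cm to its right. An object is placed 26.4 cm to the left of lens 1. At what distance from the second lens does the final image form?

Lens 1: 1/d_i1 = 1/f₁ − 1/d_o1 = 1/(8.57) − 1/(26.4) = 0.07881, so d_i1 = 12.69 cm.
The intermediate image is 12.69 cm to the right of lens 1, which lies 2.920 cm to the right of lens 2 — a virtual object — so d_o2 = −2.920 cm.
Lens 2: 1/d_i2 = 1/f₂ − 1/d_o2 = 1/(19.4) − 1/(-2.920) = 0.3940, so d_i2 = 2.54 cm.
The final image is real, 2.54 cm to the right of lens 2 (overall magnification ≈ -0.42).

2.54 cm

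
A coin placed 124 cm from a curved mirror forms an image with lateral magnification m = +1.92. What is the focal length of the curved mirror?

m = −d_i/d_o ⇒ d_i = −m·d_o = −(+1.92)·(124) = -238.1 cm.
1/f = 1/d_o + 1/d_i = 1/(124) + 1/(-238.1) = 0.003865, so f = 259 cm.
Since f is positive, the curved mirror is concave.

f = 259 cm (concave)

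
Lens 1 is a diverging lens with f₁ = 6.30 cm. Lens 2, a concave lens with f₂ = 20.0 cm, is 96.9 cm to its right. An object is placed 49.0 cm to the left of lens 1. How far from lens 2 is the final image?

Lens 1 is diverging, so f₁ = −6.30 cm.
Lens 1: 1/d_i1 = 1/f₁ − 1/d_o1 = 1/(-6.30) − 1/(49.0) = -0.1791, so d_i1 = -5.582 cm.
The intermediate image is 5.582 cm to the left of lens 1 (virtual), which is 96.9 − (-5.582) = 102.5 cm to the left of lens 2, so d_o2 = +102.5 cm.
Lens 2 is diverging, so f₂ = −20.0 cm.
Lens 2: 1/d_i2 = 1/f₂ − 1/d_o2 = 1/(-20.0) − 1/(102.5) = -0.05976, so d_i2 = -16.7 cm.
The final image is virtual, 16.7 cm to the left of lens 2 (overall magnification ≈ 0.019).

16.7 cm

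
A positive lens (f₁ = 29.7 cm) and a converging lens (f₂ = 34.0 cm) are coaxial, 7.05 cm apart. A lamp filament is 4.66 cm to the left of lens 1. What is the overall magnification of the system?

Lens 1: 1/d_i1 = 1/(29.7) − 1/(4.66) = -0.1809, so d_i1 = -5.527 cm; m₁ = −d_i1/d_o1 = +1.186.
d_o2 = 7.05 − (-5.527) = 12.58 cm.
Lens 2: 1/d_i2 = 1/(34.0) − 1/(12.58) = -0.05008, so d_i2 = -19.97 cm; m₂ = −d_i2/d_o2 = +1.587.
m = m₁·m₂ = (+1.186)(+1.587) = +1.88.

m = +1.88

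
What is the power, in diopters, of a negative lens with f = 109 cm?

For a negative lens, f = −109 cm.
f = -109 cm = -1.09 m.
P = 1/f = 1/(-1.09 m) = -0.917 D.

P = -0.917 D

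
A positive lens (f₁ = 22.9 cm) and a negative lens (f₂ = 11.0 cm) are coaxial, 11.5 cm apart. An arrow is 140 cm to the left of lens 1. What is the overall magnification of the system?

Lens 1: 1/d_i1 = 1/(22.9) − 1/(140) = 0.03653, so d_i1 = 27.38 cm; m₁ = −d_i1/d_o1 = -0.1956.
d_o2 = 11.5 − (27.38) = -15.88 cm (virtual object).
f₂ = −11.0 cm (diverging).
Lens 2: 1/d_i2 = 1/(-11.0) − 1/(-15.88) = -0.02794, so d_i2 = -35.80 cm; m₂ = −d_i2/d_o2 = -2.254.
m = m₁·m₂ = (-0.1956)(-2.254) = +0.441.

m = +0.441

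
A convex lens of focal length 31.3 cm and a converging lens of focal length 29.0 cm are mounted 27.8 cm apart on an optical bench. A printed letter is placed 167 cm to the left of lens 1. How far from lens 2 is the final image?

Lens 1: 1/d_i1 = 1/f₁ − 1/d_o1 = 1/(31.3) − 1/(167) = 0.02596, so d_i1 = 38.52 cm.
The intermediate image is 38.52 cm to the right of lens 1, which lies 10.72 cm to the right of lens 2 — a virtual object — so d_o2 = −10.72 cm.
Lens 2: 1/d_i2 = 1/f₂ − 1/d_o2 = 1/(29.0) − 1/(-10.72) = 0.1278, so d_i2 = 7.83 cm.
The final image is real, 7.83 cm to the right of lens 2 (overall magnification ≈ -0.17).

7.83 cm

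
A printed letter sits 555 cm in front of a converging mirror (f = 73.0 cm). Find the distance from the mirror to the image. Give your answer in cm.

Mirror equation: 1/q = 1/f − 1/p = 1/(73.00) − 1/(555) = 0.01370 − 0.001802 = 0.01190, so q = 84.1 cm.
The image is real, inverted and reduced, in front of the mirror.

84.1 cm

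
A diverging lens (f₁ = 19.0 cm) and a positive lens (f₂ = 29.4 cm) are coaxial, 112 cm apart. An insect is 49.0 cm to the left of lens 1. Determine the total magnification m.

m = -0.0853

f₁ = −19.0 cm (diverging).
Lens 1: 1/d_i1 = 1/(-19.0) − 1/(49.0) = -0.07304, so d_i1 = -13.69 cm; m₁ = −d_i1/d_o1 = +0.2794.
d_o2 = 112 − (-13.69) = 125.7 cm.
Lens 2: 1/d_i2 = 1/(29.4) − 1/(125.7) = 0.02606, so d_i2 = 38.38 cm; m₂ = −d_i2/d_o2 = -0.3053.
m = m₁·m₂ = (+0.2794)(-0.3053) = -0.0853.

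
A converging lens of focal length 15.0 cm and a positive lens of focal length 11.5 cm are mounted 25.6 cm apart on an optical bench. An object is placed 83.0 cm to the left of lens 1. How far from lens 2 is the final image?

19.9 cm

Lens 1: 1/d_i1 = 1/f₁ − 1/d_o1 = 1/(15.0) − 1/(83.0) = 0.05462, so d_i1 = 18.31 cm.
The intermediate image is 18.31 cm to the right of lens 1, which is 25.6 − (18.31) = 7.290 cm to the left of lens 2, so d_o2 = +7.290 cm.
Lens 2: 1/d_i2 = 1/f₂ − 1/d_o2 = 1/(11.5) − 1/(7.290) = -0.05022, so d_i2 = -19.9 cm.
The final image is virtual, 19.9 cm to the left of lens 2 (overall magnification ≈ -0.60).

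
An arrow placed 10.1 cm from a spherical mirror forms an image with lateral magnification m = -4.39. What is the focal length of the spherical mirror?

f = 8.23 cm (concave)

m = −d_i/d_o ⇒ d_i = −m·d_o = −(-4.39)·(10.1) = 44.34 cm.
1/f = 1/d_o + 1/d_i = 1/(10.1) + 1/(44.34) = 0.1216, so f = 8.23 cm.
Since f is positive, the spherical mirror is concave.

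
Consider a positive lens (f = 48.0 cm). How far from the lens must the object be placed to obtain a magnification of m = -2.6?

m = −d_i/d_o ⇒ d_i = −m·d_o.
1/f = 1/d_o + 1/d_i = 1/d_o − 1/(m·d_o) = (1 − 1/m)/d_o, so d_o = f(1 − 1/m) = (48.00)(1 − 1/(-2.6)) = 66.5 cm.

66.5 cm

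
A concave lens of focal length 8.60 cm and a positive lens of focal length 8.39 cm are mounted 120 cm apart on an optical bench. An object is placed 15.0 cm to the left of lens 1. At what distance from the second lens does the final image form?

8.99 cm

Lens 1 is diverging, so f₁ = −8.60 cm.
Lens 1: 1/d_i1 = 1/f₁ − 1/d_o1 = 1/(-8.60) − 1/(15.0) = -0.1829, so d_i1 = -5.466 cm.
The intermediate image is 5.466 cm to the left of lens 1 (virtual), which is 120 − (-5.466) = 125.5 cm to the left of lens 2, so d_o2 = +125.5 cm.
Lens 2: 1/d_i2 = 1/f₂ − 1/d_o2 = 1/(8.39) − 1/(125.5) = 0.1112, so d_i2 = 8.99 cm.
The final image is real, 8.99 cm to the right of lens 2 (overall magnification ≈ -0.026).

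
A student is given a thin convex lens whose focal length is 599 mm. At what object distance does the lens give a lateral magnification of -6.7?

m = −d_i/d_o ⇒ d_i = −m·d_o.
1/f = 1/d_o + 1/d_i = 1/d_o − 1/(m·d_o) = (1 − 1/m)/d_o, so d_o = f(1 − 1/m) = (599.0)(1 − 1/(-6.7)) = 688 mm.

688 mm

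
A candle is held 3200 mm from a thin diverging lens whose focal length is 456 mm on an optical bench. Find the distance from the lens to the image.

For a diverging lens, f = -456 mm.
Thin-lens equation: 1/d_i = 1/f − 1/d_o = 1/(-456.0) − 1/(3200) = -0.002193 − 0.0003125 = -0.002505, so d_i = -399 mm.
The image is virtual, upright and reduced, on the same side as the object.

399 mm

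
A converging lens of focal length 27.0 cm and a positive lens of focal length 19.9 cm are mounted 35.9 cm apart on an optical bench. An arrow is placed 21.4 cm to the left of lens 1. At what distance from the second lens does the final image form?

23.2 cm

Lens 1: 1/d_i1 = 1/f₁ − 1/d_o1 = 1/(27.0) − 1/(21.4) = -0.009692, so d_i1 = -103.2 cm.
The intermediate image is 103.2 cm to the left of lens 1 (virtual), which is 35.9 − (-103.2) = 139.1 cm to the left of lens 2, so d_o2 = +139.1 cm.
Lens 2: 1/d_i2 = 1/f₂ − 1/d_o2 = 1/(19.9) − 1/(139.1) = 0.04306, so d_i2 = 23.2 cm.
The final image is real, 23.2 cm to the right of lens 2 (overall magnification ≈ -0.81).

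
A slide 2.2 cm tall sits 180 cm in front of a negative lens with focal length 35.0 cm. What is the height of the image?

For a negative lens, f = -35.0 cm.
1/d_i = 1/f − 1/d_o = 1/(-35.00) − 1/(180) = -0.03413, so d_i = -29.30 cm.
m = −d_i/d_o = +0.1628.
|h_i| = |m|·h_o = 0.1628 × 2.2 = 0.358 cm. The image is virtual, upright and reduced, on the same side as the object.

0.358 cm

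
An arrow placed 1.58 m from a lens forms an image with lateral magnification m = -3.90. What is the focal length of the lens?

f = 1.26 m (converging)

m = −d_i/d_o ⇒ d_i = −m·d_o = −(-3.90)·(1.58) = 6.162 m.
1/f = 1/d_o + 1/d_i = 1/(1.58) + 1/(6.162) = 0.7952, so f = 1.26 m.
Since f is positive, the lens is converging.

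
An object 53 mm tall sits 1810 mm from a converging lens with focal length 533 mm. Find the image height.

1/d_i = 1/f − 1/d_o = 1/(533.0) − 1/(1810) = 0.001324, so d_i = 755.5 mm.
m = −d_i/d_o = -0.4174.
|h_i| = |m|·h_o = 0.4174 × 53 = 22.1 mm. The image is real, inverted and reduced, on the far side of the lens.

22.1 mm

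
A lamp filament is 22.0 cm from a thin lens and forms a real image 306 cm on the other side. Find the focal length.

Real image ⇒ d_i = +306 cm.
1/f = 1/d_o + 1/d_i = 1/(22.0) + 1/(306) = 0.04872, so f = 20.5 cm.
Since f is positive, the thin lens is converging.

f = 20.5 cm (converging)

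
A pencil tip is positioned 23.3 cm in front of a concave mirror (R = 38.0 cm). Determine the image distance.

103 cm

f = R/2 = 38.0/2 = 19.00 cm.
Mirror equation: 1/q = 1/f − 1/p = 1/(19.00) − 1/(23.3) = 0.05263 − 0.04292 = 0.009713, so q = 103 cm.
The image is real, inverted and enlarged, in front of the mirror.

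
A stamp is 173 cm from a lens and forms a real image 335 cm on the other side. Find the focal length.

f = 114 cm (converging)

Real image ⇒ d_i = +335 cm.
1/f = 1/d_o + 1/d_i = 1/(173) + 1/(335) = 0.008765, so f = 114 cm.
Since f is positive, the lens is converging.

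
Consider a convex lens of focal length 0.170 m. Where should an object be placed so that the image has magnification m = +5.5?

0.139 m

m = −d_i/d_o ⇒ d_i = −m·d_o.
1/f = 1/d_o + 1/d_i = 1/d_o − 1/(m·d_o) = (1 − 1/m)/d_o, so d_o = f(1 − 1/m) = (0.1700)(1 − 1/(+5.5)) = 0.139 m.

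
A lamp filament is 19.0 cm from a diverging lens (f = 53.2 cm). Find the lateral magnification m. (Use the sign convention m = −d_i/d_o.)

For a diverging lens, f = -53.2 cm.
1/d_i = 1/f − 1/d_o = 1/(-53.20) − 1/(19.0) = -0.07143, so d_i = -14.00 cm.
m = −d_i/d_o = −(-14.00)/(19.0) = +0.737.
The image is virtual, upright and reduced, on the same side as the object.

m = +0.737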